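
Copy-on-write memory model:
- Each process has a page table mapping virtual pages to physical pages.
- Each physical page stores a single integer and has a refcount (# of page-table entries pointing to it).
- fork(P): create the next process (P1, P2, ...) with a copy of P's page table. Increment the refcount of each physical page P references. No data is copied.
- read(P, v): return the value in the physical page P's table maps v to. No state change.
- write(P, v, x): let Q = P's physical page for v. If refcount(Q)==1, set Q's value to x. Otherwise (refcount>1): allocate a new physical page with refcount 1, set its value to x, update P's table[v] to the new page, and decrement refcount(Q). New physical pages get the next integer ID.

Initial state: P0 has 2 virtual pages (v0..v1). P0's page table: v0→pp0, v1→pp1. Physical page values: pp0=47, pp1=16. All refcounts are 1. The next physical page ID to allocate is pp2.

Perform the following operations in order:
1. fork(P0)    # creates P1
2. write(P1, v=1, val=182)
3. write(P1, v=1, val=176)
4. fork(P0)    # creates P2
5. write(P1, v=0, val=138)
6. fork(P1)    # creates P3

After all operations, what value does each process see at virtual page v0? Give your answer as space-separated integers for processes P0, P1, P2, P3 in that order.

Answer: 47 138 47 138

Derivation:
Op 1: fork(P0) -> P1. 2 ppages; refcounts: pp0:2 pp1:2
Op 2: write(P1, v1, 182). refcount(pp1)=2>1 -> COPY to pp2. 3 ppages; refcounts: pp0:2 pp1:1 pp2:1
Op 3: write(P1, v1, 176). refcount(pp2)=1 -> write in place. 3 ppages; refcounts: pp0:2 pp1:1 pp2:1
Op 4: fork(P0) -> P2. 3 ppages; refcounts: pp0:3 pp1:2 pp2:1
Op 5: write(P1, v0, 138). refcount(pp0)=3>1 -> COPY to pp3. 4 ppages; refcounts: pp0:2 pp1:2 pp2:1 pp3:1
Op 6: fork(P1) -> P3. 4 ppages; refcounts: pp0:2 pp1:2 pp2:2 pp3:2
P0: v0 -> pp0 = 47
P1: v0 -> pp3 = 138
P2: v0 -> pp0 = 47
P3: v0 -> pp3 = 138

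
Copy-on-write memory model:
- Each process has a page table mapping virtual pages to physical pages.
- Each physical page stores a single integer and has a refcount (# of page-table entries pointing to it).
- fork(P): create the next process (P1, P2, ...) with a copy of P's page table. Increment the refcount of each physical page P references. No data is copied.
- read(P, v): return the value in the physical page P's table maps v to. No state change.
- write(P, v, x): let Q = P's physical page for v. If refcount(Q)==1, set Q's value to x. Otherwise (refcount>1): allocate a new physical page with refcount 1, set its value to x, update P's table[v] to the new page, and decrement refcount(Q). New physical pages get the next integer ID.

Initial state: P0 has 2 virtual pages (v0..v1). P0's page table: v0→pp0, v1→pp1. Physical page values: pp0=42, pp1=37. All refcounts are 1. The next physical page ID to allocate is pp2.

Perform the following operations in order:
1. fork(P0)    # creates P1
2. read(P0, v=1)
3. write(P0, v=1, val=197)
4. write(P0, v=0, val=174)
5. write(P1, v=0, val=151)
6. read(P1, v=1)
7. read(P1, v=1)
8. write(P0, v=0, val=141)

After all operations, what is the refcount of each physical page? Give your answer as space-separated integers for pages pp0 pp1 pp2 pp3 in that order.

Op 1: fork(P0) -> P1. 2 ppages; refcounts: pp0:2 pp1:2
Op 2: read(P0, v1) -> 37. No state change.
Op 3: write(P0, v1, 197). refcount(pp1)=2>1 -> COPY to pp2. 3 ppages; refcounts: pp0:2 pp1:1 pp2:1
Op 4: write(P0, v0, 174). refcount(pp0)=2>1 -> COPY to pp3. 4 ppages; refcounts: pp0:1 pp1:1 pp2:1 pp3:1
Op 5: write(P1, v0, 151). refcount(pp0)=1 -> write in place. 4 ppages; refcounts: pp0:1 pp1:1 pp2:1 pp3:1
Op 6: read(P1, v1) -> 37. No state change.
Op 7: read(P1, v1) -> 37. No state change.
Op 8: write(P0, v0, 141). refcount(pp3)=1 -> write in place. 4 ppages; refcounts: pp0:1 pp1:1 pp2:1 pp3:1

Answer: 1 1 1 1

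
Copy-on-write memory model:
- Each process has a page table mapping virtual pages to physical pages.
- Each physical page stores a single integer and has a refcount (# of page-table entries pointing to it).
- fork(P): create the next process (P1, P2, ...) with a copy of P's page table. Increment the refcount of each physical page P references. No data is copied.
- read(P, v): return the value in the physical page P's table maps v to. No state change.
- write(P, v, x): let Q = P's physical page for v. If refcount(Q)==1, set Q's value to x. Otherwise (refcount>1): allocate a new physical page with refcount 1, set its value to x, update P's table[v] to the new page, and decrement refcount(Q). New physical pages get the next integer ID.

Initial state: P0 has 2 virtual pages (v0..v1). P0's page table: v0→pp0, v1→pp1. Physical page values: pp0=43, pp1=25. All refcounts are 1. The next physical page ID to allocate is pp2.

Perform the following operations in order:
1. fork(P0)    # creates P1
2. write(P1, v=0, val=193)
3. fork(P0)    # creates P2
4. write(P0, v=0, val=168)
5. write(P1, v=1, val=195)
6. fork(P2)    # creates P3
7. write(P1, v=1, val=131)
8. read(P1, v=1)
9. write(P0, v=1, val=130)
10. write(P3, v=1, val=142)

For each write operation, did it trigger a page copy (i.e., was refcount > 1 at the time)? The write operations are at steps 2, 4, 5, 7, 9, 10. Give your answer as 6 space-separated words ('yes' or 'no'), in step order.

Op 1: fork(P0) -> P1. 2 ppages; refcounts: pp0:2 pp1:2
Op 2: write(P1, v0, 193). refcount(pp0)=2>1 -> COPY to pp2. 3 ppages; refcounts: pp0:1 pp1:2 pp2:1
Op 3: fork(P0) -> P2. 3 ppages; refcounts: pp0:2 pp1:3 pp2:1
Op 4: write(P0, v0, 168). refcount(pp0)=2>1 -> COPY to pp3. 4 ppages; refcounts: pp0:1 pp1:3 pp2:1 pp3:1
Op 5: write(P1, v1, 195). refcount(pp1)=3>1 -> COPY to pp4. 5 ppages; refcounts: pp0:1 pp1:2 pp2:1 pp3:1 pp4:1
Op 6: fork(P2) -> P3. 5 ppages; refcounts: pp0:2 pp1:3 pp2:1 pp3:1 pp4:1
Op 7: write(P1, v1, 131). refcount(pp4)=1 -> write in place. 5 ppages; refcounts: pp0:2 pp1:3 pp2:1 pp3:1 pp4:1
Op 8: read(P1, v1) -> 131. No state change.
Op 9: write(P0, v1, 130). refcount(pp1)=3>1 -> COPY to pp5. 6 ppages; refcounts: pp0:2 pp1:2 pp2:1 pp3:1 pp4:1 pp5:1
Op 10: write(P3, v1, 142). refcount(pp1)=2>1 -> COPY to pp6. 7 ppages; refcounts: pp0:2 pp1:1 pp2:1 pp3:1 pp4:1 pp5:1 pp6:1

yes yes yes no yes yes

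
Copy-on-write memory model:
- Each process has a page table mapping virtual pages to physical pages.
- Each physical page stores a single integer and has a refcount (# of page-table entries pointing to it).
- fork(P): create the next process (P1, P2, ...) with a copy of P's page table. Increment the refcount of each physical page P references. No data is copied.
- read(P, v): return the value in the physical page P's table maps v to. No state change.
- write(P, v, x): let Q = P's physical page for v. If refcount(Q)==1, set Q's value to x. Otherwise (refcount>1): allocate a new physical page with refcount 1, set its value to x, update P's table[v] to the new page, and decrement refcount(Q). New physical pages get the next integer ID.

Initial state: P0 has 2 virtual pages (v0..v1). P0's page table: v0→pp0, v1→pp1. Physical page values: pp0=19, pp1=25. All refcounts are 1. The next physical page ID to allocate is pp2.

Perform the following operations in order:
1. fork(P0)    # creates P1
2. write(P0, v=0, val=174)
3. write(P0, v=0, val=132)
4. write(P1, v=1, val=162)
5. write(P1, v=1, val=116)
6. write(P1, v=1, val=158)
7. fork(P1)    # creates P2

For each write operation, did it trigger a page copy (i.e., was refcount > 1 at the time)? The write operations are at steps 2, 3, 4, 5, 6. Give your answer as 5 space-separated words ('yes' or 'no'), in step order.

Op 1: fork(P0) -> P1. 2 ppages; refcounts: pp0:2 pp1:2
Op 2: write(P0, v0, 174). refcount(pp0)=2>1 -> COPY to pp2. 3 ppages; refcounts: pp0:1 pp1:2 pp2:1
Op 3: write(P0, v0, 132). refcount(pp2)=1 -> write in place. 3 ppages; refcounts: pp0:1 pp1:2 pp2:1
Op 4: write(P1, v1, 162). refcount(pp1)=2>1 -> COPY to pp3. 4 ppages; refcounts: pp0:1 pp1:1 pp2:1 pp3:1
Op 5: write(P1, v1, 116). refcount(pp3)=1 -> write in place. 4 ppages; refcounts: pp0:1 pp1:1 pp2:1 pp3:1
Op 6: write(P1, v1, 158). refcount(pp3)=1 -> write in place. 4 ppages; refcounts: pp0:1 pp1:1 pp2:1 pp3:1
Op 7: fork(P1) -> P2. 4 ppages; refcounts: pp0:2 pp1:1 pp2:1 pp3:2

yes no yes no no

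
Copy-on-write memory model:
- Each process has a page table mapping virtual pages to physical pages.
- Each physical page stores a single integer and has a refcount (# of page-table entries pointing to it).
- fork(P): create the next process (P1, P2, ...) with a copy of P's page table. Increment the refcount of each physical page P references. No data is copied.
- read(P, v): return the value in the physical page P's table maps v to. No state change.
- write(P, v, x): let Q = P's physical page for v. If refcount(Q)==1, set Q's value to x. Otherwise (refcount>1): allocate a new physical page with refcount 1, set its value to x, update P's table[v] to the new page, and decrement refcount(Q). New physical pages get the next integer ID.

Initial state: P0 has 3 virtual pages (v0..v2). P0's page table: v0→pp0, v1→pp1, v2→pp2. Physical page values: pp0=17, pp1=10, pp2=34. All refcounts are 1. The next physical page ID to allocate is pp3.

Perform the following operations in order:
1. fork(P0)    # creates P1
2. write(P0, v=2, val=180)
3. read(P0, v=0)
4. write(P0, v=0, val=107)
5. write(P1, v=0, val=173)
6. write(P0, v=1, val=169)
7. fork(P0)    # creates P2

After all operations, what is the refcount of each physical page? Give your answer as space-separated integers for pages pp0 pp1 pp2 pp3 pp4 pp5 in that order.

Answer: 1 1 1 2 2 2

Derivation:
Op 1: fork(P0) -> P1. 3 ppages; refcounts: pp0:2 pp1:2 pp2:2
Op 2: write(P0, v2, 180). refcount(pp2)=2>1 -> COPY to pp3. 4 ppages; refcounts: pp0:2 pp1:2 pp2:1 pp3:1
Op 3: read(P0, v0) -> 17. No state change.
Op 4: write(P0, v0, 107). refcount(pp0)=2>1 -> COPY to pp4. 5 ppages; refcounts: pp0:1 pp1:2 pp2:1 pp3:1 pp4:1
Op 5: write(P1, v0, 173). refcount(pp0)=1 -> write in place. 5 ppages; refcounts: pp0:1 pp1:2 pp2:1 pp3:1 pp4:1
Op 6: write(P0, v1, 169). refcount(pp1)=2>1 -> COPY to pp5. 6 ppages; refcounts: pp0:1 pp1:1 pp2:1 pp3:1 pp4:1 pp5:1
Op 7: fork(P0) -> P2. 6 ppages; refcounts: pp0:1 pp1:1 pp2:1 pp3:2 pp4:2 pp5:2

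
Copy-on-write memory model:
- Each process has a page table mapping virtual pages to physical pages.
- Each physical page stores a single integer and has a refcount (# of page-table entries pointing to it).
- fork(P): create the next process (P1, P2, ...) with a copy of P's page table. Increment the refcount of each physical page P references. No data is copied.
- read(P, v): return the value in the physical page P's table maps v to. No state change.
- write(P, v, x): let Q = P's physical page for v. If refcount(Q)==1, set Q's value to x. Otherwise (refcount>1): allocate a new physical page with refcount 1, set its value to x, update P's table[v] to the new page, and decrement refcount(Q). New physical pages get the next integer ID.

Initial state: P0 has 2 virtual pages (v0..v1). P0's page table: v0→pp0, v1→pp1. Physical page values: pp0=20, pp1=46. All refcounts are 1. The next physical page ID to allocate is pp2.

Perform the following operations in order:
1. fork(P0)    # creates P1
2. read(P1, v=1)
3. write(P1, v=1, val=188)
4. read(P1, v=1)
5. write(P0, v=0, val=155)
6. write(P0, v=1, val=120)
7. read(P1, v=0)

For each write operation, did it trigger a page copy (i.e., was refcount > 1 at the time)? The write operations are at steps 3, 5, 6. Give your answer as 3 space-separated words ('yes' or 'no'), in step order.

Op 1: fork(P0) -> P1. 2 ppages; refcounts: pp0:2 pp1:2
Op 2: read(P1, v1) -> 46. No state change.
Op 3: write(P1, v1, 188). refcount(pp1)=2>1 -> COPY to pp2. 3 ppages; refcounts: pp0:2 pp1:1 pp2:1
Op 4: read(P1, v1) -> 188. No state change.
Op 5: write(P0, v0, 155). refcount(pp0)=2>1 -> COPY to pp3. 4 ppages; refcounts: pp0:1 pp1:1 pp2:1 pp3:1
Op 6: write(P0, v1, 120). refcount(pp1)=1 -> write in place. 4 ppages; refcounts: pp0:1 pp1:1 pp2:1 pp3:1
Op 7: read(P1, v0) -> 20. No state change.

yes yes no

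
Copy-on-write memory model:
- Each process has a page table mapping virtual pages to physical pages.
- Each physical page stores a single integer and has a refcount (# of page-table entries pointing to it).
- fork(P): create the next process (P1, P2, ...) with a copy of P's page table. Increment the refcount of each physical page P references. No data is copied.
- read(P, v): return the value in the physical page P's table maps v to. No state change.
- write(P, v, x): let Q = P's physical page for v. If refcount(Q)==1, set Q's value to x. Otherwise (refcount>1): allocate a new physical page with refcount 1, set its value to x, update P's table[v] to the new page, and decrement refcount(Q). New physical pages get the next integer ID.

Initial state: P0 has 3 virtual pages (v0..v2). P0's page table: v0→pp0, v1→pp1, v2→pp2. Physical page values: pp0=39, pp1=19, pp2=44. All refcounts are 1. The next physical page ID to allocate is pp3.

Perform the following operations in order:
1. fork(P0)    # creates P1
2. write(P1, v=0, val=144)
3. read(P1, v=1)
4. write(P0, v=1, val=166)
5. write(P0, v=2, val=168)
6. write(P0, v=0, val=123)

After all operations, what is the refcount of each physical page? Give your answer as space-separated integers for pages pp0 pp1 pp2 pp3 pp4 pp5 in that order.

Op 1: fork(P0) -> P1. 3 ppages; refcounts: pp0:2 pp1:2 pp2:2
Op 2: write(P1, v0, 144). refcount(pp0)=2>1 -> COPY to pp3. 4 ppages; refcounts: pp0:1 pp1:2 pp2:2 pp3:1
Op 3: read(P1, v1) -> 19. No state change.
Op 4: write(P0, v1, 166). refcount(pp1)=2>1 -> COPY to pp4. 5 ppages; refcounts: pp0:1 pp1:1 pp2:2 pp3:1 pp4:1
Op 5: write(P0, v2, 168). refcount(pp2)=2>1 -> COPY to pp5. 6 ppages; refcounts: pp0:1 pp1:1 pp2:1 pp3:1 pp4:1 pp5:1
Op 6: write(P0, v0, 123). refcount(pp0)=1 -> write in place. 6 ppages; refcounts: pp0:1 pp1:1 pp2:1 pp3:1 pp4:1 pp5:1

Answer: 1 1 1 1 1 1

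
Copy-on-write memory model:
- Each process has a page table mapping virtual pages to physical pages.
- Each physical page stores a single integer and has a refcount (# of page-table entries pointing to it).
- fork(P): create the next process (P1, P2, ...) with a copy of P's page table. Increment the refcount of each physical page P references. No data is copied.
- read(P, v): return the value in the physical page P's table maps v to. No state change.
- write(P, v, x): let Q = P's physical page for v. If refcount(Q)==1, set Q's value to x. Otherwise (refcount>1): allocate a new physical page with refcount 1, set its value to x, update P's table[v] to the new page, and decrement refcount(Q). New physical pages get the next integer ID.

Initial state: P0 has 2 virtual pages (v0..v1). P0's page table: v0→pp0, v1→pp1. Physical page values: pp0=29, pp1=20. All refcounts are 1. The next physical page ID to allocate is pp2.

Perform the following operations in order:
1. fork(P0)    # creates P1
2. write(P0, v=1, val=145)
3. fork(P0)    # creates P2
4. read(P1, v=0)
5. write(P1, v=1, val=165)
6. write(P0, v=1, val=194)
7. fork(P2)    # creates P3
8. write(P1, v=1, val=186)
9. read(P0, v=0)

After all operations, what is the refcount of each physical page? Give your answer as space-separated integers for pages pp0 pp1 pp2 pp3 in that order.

Op 1: fork(P0) -> P1. 2 ppages; refcounts: pp0:2 pp1:2
Op 2: write(P0, v1, 145). refcount(pp1)=2>1 -> COPY to pp2. 3 ppages; refcounts: pp0:2 pp1:1 pp2:1
Op 3: fork(P0) -> P2. 3 ppages; refcounts: pp0:3 pp1:1 pp2:2
Op 4: read(P1, v0) -> 29. No state change.
Op 5: write(P1, v1, 165). refcount(pp1)=1 -> write in place. 3 ppages; refcounts: pp0:3 pp1:1 pp2:2
Op 6: write(P0, v1, 194). refcount(pp2)=2>1 -> COPY to pp3. 4 ppages; refcounts: pp0:3 pp1:1 pp2:1 pp3:1
Op 7: fork(P2) -> P3. 4 ppages; refcounts: pp0:4 pp1:1 pp2:2 pp3:1
Op 8: write(P1, v1, 186). refcount(pp1)=1 -> write in place. 4 ppages; refcounts: pp0:4 pp1:1 pp2:2 pp3:1
Op 9: read(P0, v0) -> 29. No state change.

Answer: 4 1 2 1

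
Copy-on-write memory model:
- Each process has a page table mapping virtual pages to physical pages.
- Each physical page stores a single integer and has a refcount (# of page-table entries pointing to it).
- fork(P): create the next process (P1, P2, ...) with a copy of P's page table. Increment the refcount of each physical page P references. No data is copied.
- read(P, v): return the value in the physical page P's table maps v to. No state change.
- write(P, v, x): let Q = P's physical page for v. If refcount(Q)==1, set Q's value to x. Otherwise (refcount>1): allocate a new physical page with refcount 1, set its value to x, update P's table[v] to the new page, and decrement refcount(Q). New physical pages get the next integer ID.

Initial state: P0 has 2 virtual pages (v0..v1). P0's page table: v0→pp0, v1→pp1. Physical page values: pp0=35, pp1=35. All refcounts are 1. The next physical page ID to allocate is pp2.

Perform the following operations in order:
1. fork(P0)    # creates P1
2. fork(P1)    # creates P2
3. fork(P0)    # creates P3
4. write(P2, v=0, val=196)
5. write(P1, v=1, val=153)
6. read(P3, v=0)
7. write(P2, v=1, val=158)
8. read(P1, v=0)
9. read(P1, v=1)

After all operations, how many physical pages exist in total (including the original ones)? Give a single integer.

Answer: 5

Derivation:
Op 1: fork(P0) -> P1. 2 ppages; refcounts: pp0:2 pp1:2
Op 2: fork(P1) -> P2. 2 ppages; refcounts: pp0:3 pp1:3
Op 3: fork(P0) -> P3. 2 ppages; refcounts: pp0:4 pp1:4
Op 4: write(P2, v0, 196). refcount(pp0)=4>1 -> COPY to pp2. 3 ppages; refcounts: pp0:3 pp1:4 pp2:1
Op 5: write(P1, v1, 153). refcount(pp1)=4>1 -> COPY to pp3. 4 ppages; refcounts: pp0:3 pp1:3 pp2:1 pp3:1
Op 6: read(P3, v0) -> 35. No state change.
Op 7: write(P2, v1, 158). refcount(pp1)=3>1 -> COPY to pp4. 5 ppages; refcounts: pp0:3 pp1:2 pp2:1 pp3:1 pp4:1
Op 8: read(P1, v0) -> 35. No state change.
Op 9: read(P1, v1) -> 153. No state change.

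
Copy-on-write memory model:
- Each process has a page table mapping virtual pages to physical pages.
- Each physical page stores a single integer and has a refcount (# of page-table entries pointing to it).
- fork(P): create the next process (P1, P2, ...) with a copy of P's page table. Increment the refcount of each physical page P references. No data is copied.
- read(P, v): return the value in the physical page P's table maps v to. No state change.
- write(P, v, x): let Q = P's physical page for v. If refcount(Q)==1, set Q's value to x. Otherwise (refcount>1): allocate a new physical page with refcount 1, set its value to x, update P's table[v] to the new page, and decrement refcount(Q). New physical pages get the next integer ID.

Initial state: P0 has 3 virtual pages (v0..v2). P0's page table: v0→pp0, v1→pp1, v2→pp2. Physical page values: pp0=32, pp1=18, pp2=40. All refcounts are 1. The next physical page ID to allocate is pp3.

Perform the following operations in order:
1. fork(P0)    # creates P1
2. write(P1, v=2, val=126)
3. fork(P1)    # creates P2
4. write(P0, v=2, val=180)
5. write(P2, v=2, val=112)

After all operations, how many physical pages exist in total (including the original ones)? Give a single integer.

Answer: 5

Derivation:
Op 1: fork(P0) -> P1. 3 ppages; refcounts: pp0:2 pp1:2 pp2:2
Op 2: write(P1, v2, 126). refcount(pp2)=2>1 -> COPY to pp3. 4 ppages; refcounts: pp0:2 pp1:2 pp2:1 pp3:1
Op 3: fork(P1) -> P2. 4 ppages; refcounts: pp0:3 pp1:3 pp2:1 pp3:2
Op 4: write(P0, v2, 180). refcount(pp2)=1 -> write in place. 4 ppages; refcounts: pp0:3 pp1:3 pp2:1 pp3:2
Op 5: write(P2, v2, 112). refcount(pp3)=2>1 -> COPY to pp4. 5 ppages; refcounts: pp0:3 pp1:3 pp2:1 pp3:1 pp4:1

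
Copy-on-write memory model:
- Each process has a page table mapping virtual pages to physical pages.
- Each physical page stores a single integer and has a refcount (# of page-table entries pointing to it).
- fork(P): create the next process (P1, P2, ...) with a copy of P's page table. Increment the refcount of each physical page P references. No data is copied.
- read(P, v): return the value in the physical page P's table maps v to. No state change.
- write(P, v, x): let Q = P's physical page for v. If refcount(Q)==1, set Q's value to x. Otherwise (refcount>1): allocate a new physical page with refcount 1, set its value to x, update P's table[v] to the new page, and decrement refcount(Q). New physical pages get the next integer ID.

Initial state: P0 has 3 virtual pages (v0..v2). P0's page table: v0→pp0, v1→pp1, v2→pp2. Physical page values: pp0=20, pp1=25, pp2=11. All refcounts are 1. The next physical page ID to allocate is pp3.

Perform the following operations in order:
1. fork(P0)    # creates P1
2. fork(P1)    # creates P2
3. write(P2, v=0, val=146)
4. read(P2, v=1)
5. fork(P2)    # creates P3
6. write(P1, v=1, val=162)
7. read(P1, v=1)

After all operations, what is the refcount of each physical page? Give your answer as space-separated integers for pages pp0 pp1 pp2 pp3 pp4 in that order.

Op 1: fork(P0) -> P1. 3 ppages; refcounts: pp0:2 pp1:2 pp2:2
Op 2: fork(P1) -> P2. 3 ppages; refcounts: pp0:3 pp1:3 pp2:3
Op 3: write(P2, v0, 146). refcount(pp0)=3>1 -> COPY to pp3. 4 ppages; refcounts: pp0:2 pp1:3 pp2:3 pp3:1
Op 4: read(P2, v1) -> 25. No state change.
Op 5: fork(P2) -> P3. 4 ppages; refcounts: pp0:2 pp1:4 pp2:4 pp3:2
Op 6: write(P1, v1, 162). refcount(pp1)=4>1 -> COPY to pp4. 5 ppages; refcounts: pp0:2 pp1:3 pp2:4 pp3:2 pp4:1
Op 7: read(P1, v1) -> 162. No state change.

Answer: 2 3 4 2 1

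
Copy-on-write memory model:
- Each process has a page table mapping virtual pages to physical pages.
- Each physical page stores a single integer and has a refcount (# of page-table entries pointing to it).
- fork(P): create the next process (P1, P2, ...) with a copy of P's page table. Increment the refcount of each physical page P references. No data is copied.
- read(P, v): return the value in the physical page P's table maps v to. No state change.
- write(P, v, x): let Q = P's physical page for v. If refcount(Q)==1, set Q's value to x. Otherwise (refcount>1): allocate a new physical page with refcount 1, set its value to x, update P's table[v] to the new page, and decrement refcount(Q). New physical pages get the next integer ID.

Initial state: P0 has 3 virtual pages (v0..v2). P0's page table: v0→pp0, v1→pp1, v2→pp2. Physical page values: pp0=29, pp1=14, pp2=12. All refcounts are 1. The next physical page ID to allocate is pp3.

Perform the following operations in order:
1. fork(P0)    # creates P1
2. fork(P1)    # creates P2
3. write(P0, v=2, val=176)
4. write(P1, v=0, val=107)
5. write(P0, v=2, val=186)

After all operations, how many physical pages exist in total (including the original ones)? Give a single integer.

Op 1: fork(P0) -> P1. 3 ppages; refcounts: pp0:2 pp1:2 pp2:2
Op 2: fork(P1) -> P2. 3 ppages; refcounts: pp0:3 pp1:3 pp2:3
Op 3: write(P0, v2, 176). refcount(pp2)=3>1 -> COPY to pp3. 4 ppages; refcounts: pp0:3 pp1:3 pp2:2 pp3:1
Op 4: write(P1, v0, 107). refcount(pp0)=3>1 -> COPY to pp4. 5 ppages; refcounts: pp0:2 pp1:3 pp2:2 pp3:1 pp4:1
Op 5: write(P0, v2, 186). refcount(pp3)=1 -> write in place. 5 ppages; refcounts: pp0:2 pp1:3 pp2:2 pp3:1 pp4:1

Answer: 5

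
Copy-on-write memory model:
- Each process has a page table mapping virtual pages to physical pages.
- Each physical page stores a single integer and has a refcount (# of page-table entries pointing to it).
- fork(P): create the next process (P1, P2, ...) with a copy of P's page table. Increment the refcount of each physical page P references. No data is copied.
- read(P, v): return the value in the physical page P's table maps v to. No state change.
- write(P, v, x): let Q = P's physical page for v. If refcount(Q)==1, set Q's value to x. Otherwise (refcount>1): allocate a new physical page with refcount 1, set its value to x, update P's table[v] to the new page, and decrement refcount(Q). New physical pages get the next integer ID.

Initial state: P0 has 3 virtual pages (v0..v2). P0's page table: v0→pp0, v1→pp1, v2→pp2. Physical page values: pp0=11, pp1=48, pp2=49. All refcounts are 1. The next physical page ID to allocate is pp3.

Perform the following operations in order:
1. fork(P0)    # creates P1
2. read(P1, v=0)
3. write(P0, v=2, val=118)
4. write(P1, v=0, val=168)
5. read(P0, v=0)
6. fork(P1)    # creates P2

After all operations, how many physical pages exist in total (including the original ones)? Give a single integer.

Op 1: fork(P0) -> P1. 3 ppages; refcounts: pp0:2 pp1:2 pp2:2
Op 2: read(P1, v0) -> 11. No state change.
Op 3: write(P0, v2, 118). refcount(pp2)=2>1 -> COPY to pp3. 4 ppages; refcounts: pp0:2 pp1:2 pp2:1 pp3:1
Op 4: write(P1, v0, 168). refcount(pp0)=2>1 -> COPY to pp4. 5 ppages; refcounts: pp0:1 pp1:2 pp2:1 pp3:1 pp4:1
Op 5: read(P0, v0) -> 11. No state change.
Op 6: fork(P1) -> P2. 5 ppages; refcounts: pp0:1 pp1:3 pp2:2 pp3:1 pp4:2

Answer: 5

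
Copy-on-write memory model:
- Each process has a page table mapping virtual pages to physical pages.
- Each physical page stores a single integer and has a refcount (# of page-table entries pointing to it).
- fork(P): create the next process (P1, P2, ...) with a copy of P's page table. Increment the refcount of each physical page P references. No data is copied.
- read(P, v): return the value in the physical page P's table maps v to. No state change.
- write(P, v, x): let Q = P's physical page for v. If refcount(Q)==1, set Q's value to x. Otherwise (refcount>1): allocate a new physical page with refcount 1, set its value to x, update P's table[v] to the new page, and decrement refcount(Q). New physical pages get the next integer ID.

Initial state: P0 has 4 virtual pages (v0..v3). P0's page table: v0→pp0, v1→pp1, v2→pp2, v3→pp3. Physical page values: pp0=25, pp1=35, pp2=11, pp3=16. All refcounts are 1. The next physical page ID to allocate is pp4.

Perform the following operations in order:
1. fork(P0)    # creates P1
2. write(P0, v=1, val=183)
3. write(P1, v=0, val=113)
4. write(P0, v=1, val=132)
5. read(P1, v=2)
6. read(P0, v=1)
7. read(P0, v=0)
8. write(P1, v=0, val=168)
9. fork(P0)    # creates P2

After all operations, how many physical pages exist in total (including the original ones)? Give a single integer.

Op 1: fork(P0) -> P1. 4 ppages; refcounts: pp0:2 pp1:2 pp2:2 pp3:2
Op 2: write(P0, v1, 183). refcount(pp1)=2>1 -> COPY to pp4. 5 ppages; refcounts: pp0:2 pp1:1 pp2:2 pp3:2 pp4:1
Op 3: write(P1, v0, 113). refcount(pp0)=2>1 -> COPY to pp5. 6 ppages; refcounts: pp0:1 pp1:1 pp2:2 pp3:2 pp4:1 pp5:1
Op 4: write(P0, v1, 132). refcount(pp4)=1 -> write in place. 6 ppages; refcounts: pp0:1 pp1:1 pp2:2 pp3:2 pp4:1 pp5:1
Op 5: read(P1, v2) -> 11. No state change.
Op 6: read(P0, v1) -> 132. No state change.
Op 7: read(P0, v0) -> 25. No state change.
Op 8: write(P1, v0, 168). refcount(pp5)=1 -> write in place. 6 ppages; refcounts: pp0:1 pp1:1 pp2:2 pp3:2 pp4:1 pp5:1
Op 9: fork(P0) -> P2. 6 ppages; refcounts: pp0:2 pp1:1 pp2:3 pp3:3 pp4:2 pp5:1

Answer: 6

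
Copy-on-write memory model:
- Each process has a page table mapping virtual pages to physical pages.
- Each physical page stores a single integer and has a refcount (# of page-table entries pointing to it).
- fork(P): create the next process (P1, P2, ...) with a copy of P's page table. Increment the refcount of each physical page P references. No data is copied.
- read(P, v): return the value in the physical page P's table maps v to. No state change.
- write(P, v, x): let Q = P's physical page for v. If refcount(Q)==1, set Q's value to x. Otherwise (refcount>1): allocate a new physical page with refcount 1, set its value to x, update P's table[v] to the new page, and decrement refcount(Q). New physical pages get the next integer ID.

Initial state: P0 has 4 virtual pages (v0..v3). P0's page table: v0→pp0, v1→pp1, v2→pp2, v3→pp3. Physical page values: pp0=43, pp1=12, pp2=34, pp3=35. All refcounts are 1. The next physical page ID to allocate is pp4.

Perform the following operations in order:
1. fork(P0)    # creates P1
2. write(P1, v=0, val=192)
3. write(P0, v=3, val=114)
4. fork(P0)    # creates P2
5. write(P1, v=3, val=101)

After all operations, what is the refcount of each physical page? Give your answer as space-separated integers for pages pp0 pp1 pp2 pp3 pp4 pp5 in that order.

Answer: 2 3 3 1 1 2

Derivation:
Op 1: fork(P0) -> P1. 4 ppages; refcounts: pp0:2 pp1:2 pp2:2 pp3:2
Op 2: write(P1, v0, 192). refcount(pp0)=2>1 -> COPY to pp4. 5 ppages; refcounts: pp0:1 pp1:2 pp2:2 pp3:2 pp4:1
Op 3: write(P0, v3, 114). refcount(pp3)=2>1 -> COPY to pp5. 6 ppages; refcounts: pp0:1 pp1:2 pp2:2 pp3:1 pp4:1 pp5:1
Op 4: fork(P0) -> P2. 6 ppages; refcounts: pp0:2 pp1:3 pp2:3 pp3:1 pp4:1 pp5:2
Op 5: write(P1, v3, 101). refcount(pp3)=1 -> write in place. 6 ppages; refcounts: pp0:2 pp1:3 pp2:3 pp3:1 pp4:1 pp5:2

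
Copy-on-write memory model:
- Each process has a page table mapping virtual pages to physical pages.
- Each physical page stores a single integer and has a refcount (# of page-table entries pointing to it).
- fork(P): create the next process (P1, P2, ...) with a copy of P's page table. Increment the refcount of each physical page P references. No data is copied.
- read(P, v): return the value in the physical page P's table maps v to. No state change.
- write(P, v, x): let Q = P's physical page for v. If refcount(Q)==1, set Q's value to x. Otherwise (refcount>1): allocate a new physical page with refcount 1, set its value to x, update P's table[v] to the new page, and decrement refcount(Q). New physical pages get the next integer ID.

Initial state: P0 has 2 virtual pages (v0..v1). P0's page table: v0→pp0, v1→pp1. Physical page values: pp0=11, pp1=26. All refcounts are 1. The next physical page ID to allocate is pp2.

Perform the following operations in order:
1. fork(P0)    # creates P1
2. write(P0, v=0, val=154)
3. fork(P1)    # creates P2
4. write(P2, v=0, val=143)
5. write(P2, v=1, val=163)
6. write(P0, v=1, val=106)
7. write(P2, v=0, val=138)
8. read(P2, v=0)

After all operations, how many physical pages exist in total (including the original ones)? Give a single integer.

Op 1: fork(P0) -> P1. 2 ppages; refcounts: pp0:2 pp1:2
Op 2: write(P0, v0, 154). refcount(pp0)=2>1 -> COPY to pp2. 3 ppages; refcounts: pp0:1 pp1:2 pp2:1
Op 3: fork(P1) -> P2. 3 ppages; refcounts: pp0:2 pp1:3 pp2:1
Op 4: write(P2, v0, 143). refcount(pp0)=2>1 -> COPY to pp3. 4 ppages; refcounts: pp0:1 pp1:3 pp2:1 pp3:1
Op 5: write(P2, v1, 163). refcount(pp1)=3>1 -> COPY to pp4. 5 ppages; refcounts: pp0:1 pp1:2 pp2:1 pp3:1 pp4:1
Op 6: write(P0, v1, 106). refcount(pp1)=2>1 -> COPY to pp5. 6 ppages; refcounts: pp0:1 pp1:1 pp2:1 pp3:1 pp4:1 pp5:1
Op 7: write(P2, v0, 138). refcount(pp3)=1 -> write in place. 6 ppages; refcounts: pp0:1 pp1:1 pp2:1 pp3:1 pp4:1 pp5:1
Op 8: read(P2, v0) -> 138. No state change.

Answer: 6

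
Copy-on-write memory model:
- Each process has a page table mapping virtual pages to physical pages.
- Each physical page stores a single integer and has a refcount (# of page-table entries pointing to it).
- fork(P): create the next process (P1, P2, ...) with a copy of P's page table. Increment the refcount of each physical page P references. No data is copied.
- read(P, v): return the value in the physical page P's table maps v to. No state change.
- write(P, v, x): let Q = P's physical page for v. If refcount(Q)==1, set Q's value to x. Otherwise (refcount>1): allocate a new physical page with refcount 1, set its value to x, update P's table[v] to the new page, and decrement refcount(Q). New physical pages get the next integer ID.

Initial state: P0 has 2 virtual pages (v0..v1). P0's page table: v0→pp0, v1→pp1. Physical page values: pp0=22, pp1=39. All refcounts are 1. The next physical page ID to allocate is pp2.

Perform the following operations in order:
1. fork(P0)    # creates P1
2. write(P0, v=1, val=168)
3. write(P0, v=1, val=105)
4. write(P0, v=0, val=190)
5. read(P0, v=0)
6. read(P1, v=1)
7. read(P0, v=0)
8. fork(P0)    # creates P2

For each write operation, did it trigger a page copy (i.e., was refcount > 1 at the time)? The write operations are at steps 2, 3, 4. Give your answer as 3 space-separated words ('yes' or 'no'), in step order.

Op 1: fork(P0) -> P1. 2 ppages; refcounts: pp0:2 pp1:2
Op 2: write(P0, v1, 168). refcount(pp1)=2>1 -> COPY to pp2. 3 ppages; refcounts: pp0:2 pp1:1 pp2:1
Op 3: write(P0, v1, 105). refcount(pp2)=1 -> write in place. 3 ppages; refcounts: pp0:2 pp1:1 pp2:1
Op 4: write(P0, v0, 190). refcount(pp0)=2>1 -> COPY to pp3. 4 ppages; refcounts: pp0:1 pp1:1 pp2:1 pp3:1
Op 5: read(P0, v0) -> 190. No state change.
Op 6: read(P1, v1) -> 39. No state change.
Op 7: read(P0, v0) -> 190. No state change.
Op 8: fork(P0) -> P2. 4 ppages; refcounts: pp0:1 pp1:1 pp2:2 pp3:2

yes no yes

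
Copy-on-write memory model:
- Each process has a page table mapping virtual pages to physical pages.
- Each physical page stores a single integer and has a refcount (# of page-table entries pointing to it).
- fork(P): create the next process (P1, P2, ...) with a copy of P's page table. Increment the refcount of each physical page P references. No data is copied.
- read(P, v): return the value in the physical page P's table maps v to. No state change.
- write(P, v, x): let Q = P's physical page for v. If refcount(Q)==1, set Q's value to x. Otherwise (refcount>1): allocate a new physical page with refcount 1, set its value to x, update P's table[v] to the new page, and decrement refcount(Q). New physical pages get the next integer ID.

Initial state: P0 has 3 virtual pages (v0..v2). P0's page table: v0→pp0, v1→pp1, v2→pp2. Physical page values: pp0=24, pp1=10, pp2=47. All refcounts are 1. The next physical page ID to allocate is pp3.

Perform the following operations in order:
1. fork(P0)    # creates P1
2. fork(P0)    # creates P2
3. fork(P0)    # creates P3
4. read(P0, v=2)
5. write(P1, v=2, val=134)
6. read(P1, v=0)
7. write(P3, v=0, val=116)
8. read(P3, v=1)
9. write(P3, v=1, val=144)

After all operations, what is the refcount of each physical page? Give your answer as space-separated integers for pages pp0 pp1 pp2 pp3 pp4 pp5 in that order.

Op 1: fork(P0) -> P1. 3 ppages; refcounts: pp0:2 pp1:2 pp2:2
Op 2: fork(P0) -> P2. 3 ppages; refcounts: pp0:3 pp1:3 pp2:3
Op 3: fork(P0) -> P3. 3 ppages; refcounts: pp0:4 pp1:4 pp2:4
Op 4: read(P0, v2) -> 47. No state change.
Op 5: write(P1, v2, 134). refcount(pp2)=4>1 -> COPY to pp3. 4 ppages; refcounts: pp0:4 pp1:4 pp2:3 pp3:1
Op 6: read(P1, v0) -> 24. No state change.
Op 7: write(P3, v0, 116). refcount(pp0)=4>1 -> COPY to pp4. 5 ppages; refcounts: pp0:3 pp1:4 pp2:3 pp3:1 pp4:1
Op 8: read(P3, v1) -> 10. No state change.
Op 9: write(P3, v1, 144). refcount(pp1)=4>1 -> COPY to pp5. 6 ppages; refcounts: pp0:3 pp1:3 pp2:3 pp3:1 pp4:1 pp5:1

Answer: 3 3 3 1 1 1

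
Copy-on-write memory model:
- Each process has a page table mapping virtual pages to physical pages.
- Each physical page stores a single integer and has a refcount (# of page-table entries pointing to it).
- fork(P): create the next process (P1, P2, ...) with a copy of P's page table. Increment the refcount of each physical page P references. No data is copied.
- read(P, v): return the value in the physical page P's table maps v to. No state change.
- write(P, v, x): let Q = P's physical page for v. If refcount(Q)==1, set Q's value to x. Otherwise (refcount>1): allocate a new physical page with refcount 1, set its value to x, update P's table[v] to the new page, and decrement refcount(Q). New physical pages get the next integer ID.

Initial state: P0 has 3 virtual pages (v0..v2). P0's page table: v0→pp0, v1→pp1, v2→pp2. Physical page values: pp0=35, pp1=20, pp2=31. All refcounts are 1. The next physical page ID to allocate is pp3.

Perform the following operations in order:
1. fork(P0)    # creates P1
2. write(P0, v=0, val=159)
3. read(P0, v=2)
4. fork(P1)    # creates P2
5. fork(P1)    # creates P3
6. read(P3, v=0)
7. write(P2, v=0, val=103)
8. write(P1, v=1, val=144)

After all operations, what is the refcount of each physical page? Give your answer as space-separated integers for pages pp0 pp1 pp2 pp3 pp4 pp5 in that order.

Op 1: fork(P0) -> P1. 3 ppages; refcounts: pp0:2 pp1:2 pp2:2
Op 2: write(P0, v0, 159). refcount(pp0)=2>1 -> COPY to pp3. 4 ppages; refcounts: pp0:1 pp1:2 pp2:2 pp3:1
Op 3: read(P0, v2) -> 31. No state change.
Op 4: fork(P1) -> P2. 4 ppages; refcounts: pp0:2 pp1:3 pp2:3 pp3:1
Op 5: fork(P1) -> P3. 4 ppages; refcounts: pp0:3 pp1:4 pp2:4 pp3:1
Op 6: read(P3, v0) -> 35. No state change.
Op 7: write(P2, v0, 103). refcount(pp0)=3>1 -> COPY to pp4. 5 ppages; refcounts: pp0:2 pp1:4 pp2:4 pp3:1 pp4:1
Op 8: write(P1, v1, 144). refcount(pp1)=4>1 -> COPY to pp5. 6 ppages; refcounts: pp0:2 pp1:3 pp2:4 pp3:1 pp4:1 pp5:1

Answer: 2 3 4 1 1 1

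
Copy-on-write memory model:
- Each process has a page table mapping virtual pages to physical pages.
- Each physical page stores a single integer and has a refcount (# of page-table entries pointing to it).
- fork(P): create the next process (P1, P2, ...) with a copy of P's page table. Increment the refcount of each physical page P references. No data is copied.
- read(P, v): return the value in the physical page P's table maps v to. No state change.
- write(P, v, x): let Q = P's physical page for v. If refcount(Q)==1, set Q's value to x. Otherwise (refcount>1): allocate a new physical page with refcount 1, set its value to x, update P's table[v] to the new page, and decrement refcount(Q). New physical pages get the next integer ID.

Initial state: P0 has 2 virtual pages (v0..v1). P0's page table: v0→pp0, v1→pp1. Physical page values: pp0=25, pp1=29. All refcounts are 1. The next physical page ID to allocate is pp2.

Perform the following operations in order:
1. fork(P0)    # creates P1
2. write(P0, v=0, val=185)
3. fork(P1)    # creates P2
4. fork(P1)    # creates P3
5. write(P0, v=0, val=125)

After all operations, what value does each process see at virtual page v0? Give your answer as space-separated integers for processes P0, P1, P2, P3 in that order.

Answer: 125 25 25 25

Derivation:
Op 1: fork(P0) -> P1. 2 ppages; refcounts: pp0:2 pp1:2
Op 2: write(P0, v0, 185). refcount(pp0)=2>1 -> COPY to pp2. 3 ppages; refcounts: pp0:1 pp1:2 pp2:1
Op 3: fork(P1) -> P2. 3 ppages; refcounts: pp0:2 pp1:3 pp2:1
Op 4: fork(P1) -> P3. 3 ppages; refcounts: pp0:3 pp1:4 pp2:1
Op 5: write(P0, v0, 125). refcount(pp2)=1 -> write in place. 3 ppages; refcounts: pp0:3 pp1:4 pp2:1
P0: v0 -> pp2 = 125
P1: v0 -> pp0 = 25
P2: v0 -> pp0 = 25
P3: v0 -> pp0 = 25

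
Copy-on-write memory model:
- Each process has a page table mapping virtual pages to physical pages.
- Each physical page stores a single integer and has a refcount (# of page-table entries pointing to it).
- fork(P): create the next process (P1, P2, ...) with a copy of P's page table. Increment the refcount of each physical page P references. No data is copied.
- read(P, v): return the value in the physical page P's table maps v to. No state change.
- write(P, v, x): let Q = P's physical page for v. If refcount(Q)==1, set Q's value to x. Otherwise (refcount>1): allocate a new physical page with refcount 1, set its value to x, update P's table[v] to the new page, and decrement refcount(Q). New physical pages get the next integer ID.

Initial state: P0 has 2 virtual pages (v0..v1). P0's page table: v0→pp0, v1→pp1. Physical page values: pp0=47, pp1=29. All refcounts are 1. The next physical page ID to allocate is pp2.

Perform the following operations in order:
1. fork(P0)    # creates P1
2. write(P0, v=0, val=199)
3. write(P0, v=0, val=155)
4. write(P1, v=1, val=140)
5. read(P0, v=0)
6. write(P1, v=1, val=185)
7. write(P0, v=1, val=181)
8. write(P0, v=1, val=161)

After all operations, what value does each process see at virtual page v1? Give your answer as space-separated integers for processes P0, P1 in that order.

Op 1: fork(P0) -> P1. 2 ppages; refcounts: pp0:2 pp1:2
Op 2: write(P0, v0, 199). refcount(pp0)=2>1 -> COPY to pp2. 3 ppages; refcounts: pp0:1 pp1:2 pp2:1
Op 3: write(P0, v0, 155). refcount(pp2)=1 -> write in place. 3 ppages; refcounts: pp0:1 pp1:2 pp2:1
Op 4: write(P1, v1, 140). refcount(pp1)=2>1 -> COPY to pp3. 4 ppages; refcounts: pp0:1 pp1:1 pp2:1 pp3:1
Op 5: read(P0, v0) -> 155. No state change.
Op 6: write(P1, v1, 185). refcount(pp3)=1 -> write in place. 4 ppages; refcounts: pp0:1 pp1:1 pp2:1 pp3:1
Op 7: write(P0, v1, 181). refcount(pp1)=1 -> write in place. 4 ppages; refcounts: pp0:1 pp1:1 pp2:1 pp3:1
Op 8: write(P0, v1, 161). refcount(pp1)=1 -> write in place. 4 ppages; refcounts: pp0:1 pp1:1 pp2:1 pp3:1
P0: v1 -> pp1 = 161
P1: v1 -> pp3 = 185

Answer: 161 185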